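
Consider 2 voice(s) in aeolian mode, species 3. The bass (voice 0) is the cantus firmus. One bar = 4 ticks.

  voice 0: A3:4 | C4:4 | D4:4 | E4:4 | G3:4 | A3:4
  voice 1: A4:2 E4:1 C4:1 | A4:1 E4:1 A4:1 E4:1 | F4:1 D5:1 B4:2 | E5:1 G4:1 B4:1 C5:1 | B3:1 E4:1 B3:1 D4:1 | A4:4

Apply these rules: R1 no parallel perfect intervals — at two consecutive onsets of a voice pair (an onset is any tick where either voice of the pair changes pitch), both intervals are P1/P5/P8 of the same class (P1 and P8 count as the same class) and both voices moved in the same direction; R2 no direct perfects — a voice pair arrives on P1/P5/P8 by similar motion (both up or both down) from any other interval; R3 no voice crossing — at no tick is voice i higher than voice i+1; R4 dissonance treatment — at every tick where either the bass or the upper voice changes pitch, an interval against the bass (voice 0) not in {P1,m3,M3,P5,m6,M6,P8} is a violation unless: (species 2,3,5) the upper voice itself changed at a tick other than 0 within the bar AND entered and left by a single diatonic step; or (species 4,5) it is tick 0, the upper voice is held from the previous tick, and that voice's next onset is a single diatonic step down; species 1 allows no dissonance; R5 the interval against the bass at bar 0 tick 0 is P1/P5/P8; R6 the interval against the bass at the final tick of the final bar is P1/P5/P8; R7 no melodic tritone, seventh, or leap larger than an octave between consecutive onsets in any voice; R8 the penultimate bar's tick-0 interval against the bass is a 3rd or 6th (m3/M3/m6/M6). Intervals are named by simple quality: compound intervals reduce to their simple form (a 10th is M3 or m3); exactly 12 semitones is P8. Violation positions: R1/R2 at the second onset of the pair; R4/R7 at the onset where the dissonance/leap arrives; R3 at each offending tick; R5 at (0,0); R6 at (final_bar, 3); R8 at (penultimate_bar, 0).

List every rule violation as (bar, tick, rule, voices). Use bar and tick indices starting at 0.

bar 0: v0=A3 v1=A4 downbeat P8
bar 1: v0=C4 v1=A4 downbeat M6
bar 2: v0=D4 v1=F4 downbeat m3
bar 3: v0=E4 v1=E5 downbeat P8
bar 4: v0=G3 v1=B3 downbeat M3
bar 5: v0=A3 v1=A4 downbeat P8
  -> R2 @ bar 3 tick 0 v(0, 1): D4/B4 M6 -> E4/E5 P8 similar
  -> R7 @ bar 4 tick 0 v(1,): C5->B3 leap 13st
  -> R2 @ bar 5 tick 0 v(0, 1): G3/D4 P5 -> A3/A4 P8 similar

(3, 0, R2, (0, 1))
(4, 0, R7, (1,))
(5, 0, R2, (0, 1))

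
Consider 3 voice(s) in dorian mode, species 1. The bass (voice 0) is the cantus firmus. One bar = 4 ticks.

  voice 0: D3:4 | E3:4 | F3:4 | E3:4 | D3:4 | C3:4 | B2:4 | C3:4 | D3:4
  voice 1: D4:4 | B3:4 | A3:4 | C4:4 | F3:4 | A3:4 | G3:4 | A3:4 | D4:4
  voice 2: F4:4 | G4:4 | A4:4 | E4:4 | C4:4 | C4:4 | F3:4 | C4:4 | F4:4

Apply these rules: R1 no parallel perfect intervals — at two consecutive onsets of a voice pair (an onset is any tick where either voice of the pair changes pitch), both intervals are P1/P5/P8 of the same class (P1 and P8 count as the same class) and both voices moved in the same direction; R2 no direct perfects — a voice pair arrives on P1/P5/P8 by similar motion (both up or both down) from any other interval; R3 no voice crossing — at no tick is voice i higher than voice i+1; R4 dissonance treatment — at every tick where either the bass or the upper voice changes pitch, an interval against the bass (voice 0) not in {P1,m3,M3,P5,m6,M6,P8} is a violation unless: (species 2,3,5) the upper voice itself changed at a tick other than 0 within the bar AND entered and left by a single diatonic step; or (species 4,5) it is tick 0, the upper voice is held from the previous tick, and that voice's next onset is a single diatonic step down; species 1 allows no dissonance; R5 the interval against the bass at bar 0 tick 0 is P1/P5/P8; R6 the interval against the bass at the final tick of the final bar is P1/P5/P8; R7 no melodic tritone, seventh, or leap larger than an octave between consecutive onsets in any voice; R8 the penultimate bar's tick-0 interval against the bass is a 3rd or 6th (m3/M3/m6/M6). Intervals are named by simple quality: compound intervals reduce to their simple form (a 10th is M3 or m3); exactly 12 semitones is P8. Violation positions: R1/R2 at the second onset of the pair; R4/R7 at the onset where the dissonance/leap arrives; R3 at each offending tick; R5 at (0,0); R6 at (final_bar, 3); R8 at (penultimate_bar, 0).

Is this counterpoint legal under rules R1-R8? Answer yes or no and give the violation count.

bar 0: v0=D3 v1=D4 v2=F4 (m3)
bar 1: v0=E3 v1=B3 v2=G4 (m3)
bar 2: v0=F3 v1=A3 v2=A4 (M3)
bar 3: v0=E3 v1=C4 v2=E4 (P8)
bar 4: v0=D3 v1=F3 v2=C4 (m7)
bar 5: v0=C3 v1=A3 v2=C4 (P8)
bar 6: v0=B2 v1=G3 v2=F3 (TT)
bar 7: v0=C3 v1=A3 v2=C4 (P8)
bar 8: v0=D3 v1=D4 v2=F4 (m3)
  R5 @ bar0.0: opens on m3
  R2 @ bar3.0: F3/A4 M3 -> E3/E4 P8 similar
  R2 @ bar4.0: C4/E4 M3 -> F3/C4 P5 similar
  R4 @ bar4.0: D3/C4 m7 untreated
  R3 @ bar6.0: G3 above F3
  R4 @ bar6.0: B2/F3 TT untreated
  R3 @ bar6.1: G3 above F3
  R3 @ bar6.2: G3 above F3
  R3 @ bar6.3: G3 above F3
  R2 @ bar7.0: B2/F3 TT -> C3/C4 P8 similar
  R8 @ bar7.0: penult P8 not 3rd/6th
  R2 @ bar8.0: C3/A3 M6 -> D3/D4 P8 similar
  R6 @ bar8.3: closes on m3

No (13 violations)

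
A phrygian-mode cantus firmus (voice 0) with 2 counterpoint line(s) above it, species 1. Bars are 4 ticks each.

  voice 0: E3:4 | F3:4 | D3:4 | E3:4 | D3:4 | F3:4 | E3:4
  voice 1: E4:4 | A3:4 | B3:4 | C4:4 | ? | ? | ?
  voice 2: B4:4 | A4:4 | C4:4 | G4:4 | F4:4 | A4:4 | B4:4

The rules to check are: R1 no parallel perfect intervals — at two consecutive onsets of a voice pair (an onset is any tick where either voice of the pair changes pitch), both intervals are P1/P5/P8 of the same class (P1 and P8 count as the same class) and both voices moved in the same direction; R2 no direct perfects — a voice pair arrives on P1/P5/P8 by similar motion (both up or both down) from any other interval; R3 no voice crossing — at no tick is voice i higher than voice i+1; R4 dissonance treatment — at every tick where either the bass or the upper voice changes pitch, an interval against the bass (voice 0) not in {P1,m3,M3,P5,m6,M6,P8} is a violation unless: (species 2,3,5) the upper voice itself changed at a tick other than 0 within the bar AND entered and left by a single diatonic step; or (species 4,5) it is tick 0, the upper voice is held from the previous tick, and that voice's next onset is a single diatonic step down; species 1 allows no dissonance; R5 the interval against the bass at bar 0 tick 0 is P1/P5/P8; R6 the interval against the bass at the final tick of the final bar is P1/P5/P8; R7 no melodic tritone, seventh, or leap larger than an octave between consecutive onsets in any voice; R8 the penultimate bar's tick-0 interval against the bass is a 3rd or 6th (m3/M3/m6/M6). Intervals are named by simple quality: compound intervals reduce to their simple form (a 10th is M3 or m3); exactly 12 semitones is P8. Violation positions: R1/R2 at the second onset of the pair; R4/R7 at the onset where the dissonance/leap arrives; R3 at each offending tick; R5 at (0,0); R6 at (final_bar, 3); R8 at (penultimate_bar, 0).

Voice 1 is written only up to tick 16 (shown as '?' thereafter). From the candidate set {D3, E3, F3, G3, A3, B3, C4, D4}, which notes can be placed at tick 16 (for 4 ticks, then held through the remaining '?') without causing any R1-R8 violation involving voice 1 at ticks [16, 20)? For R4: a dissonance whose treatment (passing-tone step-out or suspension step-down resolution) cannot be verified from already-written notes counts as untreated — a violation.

{B3, D4}

D3: violates R2,R7
E3: violates R4
F3: violates R2
G3: violates R4
A3: violates R2
B3: legal
C4: violates R4
D4: legal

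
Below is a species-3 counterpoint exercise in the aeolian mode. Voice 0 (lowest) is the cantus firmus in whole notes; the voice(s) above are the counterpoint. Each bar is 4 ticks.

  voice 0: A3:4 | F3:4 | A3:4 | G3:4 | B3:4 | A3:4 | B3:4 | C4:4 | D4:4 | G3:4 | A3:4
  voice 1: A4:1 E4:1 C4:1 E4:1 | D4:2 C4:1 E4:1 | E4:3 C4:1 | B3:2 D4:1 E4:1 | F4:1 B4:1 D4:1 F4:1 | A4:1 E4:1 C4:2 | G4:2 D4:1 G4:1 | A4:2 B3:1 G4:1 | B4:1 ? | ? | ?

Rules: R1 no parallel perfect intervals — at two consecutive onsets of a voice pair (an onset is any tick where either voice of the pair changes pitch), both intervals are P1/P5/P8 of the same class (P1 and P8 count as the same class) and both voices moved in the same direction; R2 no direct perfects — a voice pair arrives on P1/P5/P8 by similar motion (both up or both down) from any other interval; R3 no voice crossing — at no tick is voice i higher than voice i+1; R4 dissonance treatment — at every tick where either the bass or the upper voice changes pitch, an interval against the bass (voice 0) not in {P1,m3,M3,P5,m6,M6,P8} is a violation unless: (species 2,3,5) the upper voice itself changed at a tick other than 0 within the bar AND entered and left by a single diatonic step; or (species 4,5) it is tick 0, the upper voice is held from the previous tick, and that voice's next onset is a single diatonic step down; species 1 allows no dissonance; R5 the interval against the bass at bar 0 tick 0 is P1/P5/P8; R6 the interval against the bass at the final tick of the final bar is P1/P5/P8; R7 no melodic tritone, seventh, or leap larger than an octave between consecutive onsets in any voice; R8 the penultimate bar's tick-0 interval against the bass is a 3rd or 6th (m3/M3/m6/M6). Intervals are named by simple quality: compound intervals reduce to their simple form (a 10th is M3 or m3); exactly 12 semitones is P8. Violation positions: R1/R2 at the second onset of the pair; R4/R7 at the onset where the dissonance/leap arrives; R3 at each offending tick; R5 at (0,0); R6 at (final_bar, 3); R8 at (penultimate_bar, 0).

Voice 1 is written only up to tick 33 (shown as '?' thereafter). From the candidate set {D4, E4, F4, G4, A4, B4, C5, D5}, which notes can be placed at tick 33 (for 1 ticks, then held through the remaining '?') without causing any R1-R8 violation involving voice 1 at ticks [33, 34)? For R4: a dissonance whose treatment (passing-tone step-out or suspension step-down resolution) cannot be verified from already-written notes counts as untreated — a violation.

{A4, B4, D4, D5}

D4: legal
E4: violates R4
F4: violates R7
G4: violates R4
A4: legal
B4: legal
C5: violates R4
D5: legal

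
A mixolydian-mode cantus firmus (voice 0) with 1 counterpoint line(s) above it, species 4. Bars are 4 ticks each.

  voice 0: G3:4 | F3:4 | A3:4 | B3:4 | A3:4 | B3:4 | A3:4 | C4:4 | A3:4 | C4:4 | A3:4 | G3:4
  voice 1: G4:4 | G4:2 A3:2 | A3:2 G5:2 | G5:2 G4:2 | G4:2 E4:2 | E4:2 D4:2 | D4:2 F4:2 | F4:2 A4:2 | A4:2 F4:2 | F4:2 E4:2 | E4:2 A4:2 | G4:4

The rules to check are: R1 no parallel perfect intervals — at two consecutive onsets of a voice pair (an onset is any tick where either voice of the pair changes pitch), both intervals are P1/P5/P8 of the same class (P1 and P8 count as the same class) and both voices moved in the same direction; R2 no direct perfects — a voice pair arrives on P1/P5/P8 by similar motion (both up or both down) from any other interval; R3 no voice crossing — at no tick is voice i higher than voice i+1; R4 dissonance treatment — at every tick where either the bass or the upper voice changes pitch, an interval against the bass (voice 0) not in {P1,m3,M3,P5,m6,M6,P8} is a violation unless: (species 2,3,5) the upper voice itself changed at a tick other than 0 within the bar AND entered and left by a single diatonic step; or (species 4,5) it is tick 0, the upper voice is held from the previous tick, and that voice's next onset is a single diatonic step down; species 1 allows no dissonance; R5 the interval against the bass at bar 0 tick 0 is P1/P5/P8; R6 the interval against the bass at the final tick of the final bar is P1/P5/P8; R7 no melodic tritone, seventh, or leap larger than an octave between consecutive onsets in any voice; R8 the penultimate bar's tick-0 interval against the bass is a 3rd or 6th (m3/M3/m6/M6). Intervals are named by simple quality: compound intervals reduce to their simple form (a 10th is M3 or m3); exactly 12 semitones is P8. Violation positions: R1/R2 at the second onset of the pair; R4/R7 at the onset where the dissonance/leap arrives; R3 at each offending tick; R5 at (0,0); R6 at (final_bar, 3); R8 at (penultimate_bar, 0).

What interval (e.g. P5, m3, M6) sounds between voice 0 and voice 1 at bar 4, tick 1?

voice 0=A3 voice 1=G4 -> m7

m7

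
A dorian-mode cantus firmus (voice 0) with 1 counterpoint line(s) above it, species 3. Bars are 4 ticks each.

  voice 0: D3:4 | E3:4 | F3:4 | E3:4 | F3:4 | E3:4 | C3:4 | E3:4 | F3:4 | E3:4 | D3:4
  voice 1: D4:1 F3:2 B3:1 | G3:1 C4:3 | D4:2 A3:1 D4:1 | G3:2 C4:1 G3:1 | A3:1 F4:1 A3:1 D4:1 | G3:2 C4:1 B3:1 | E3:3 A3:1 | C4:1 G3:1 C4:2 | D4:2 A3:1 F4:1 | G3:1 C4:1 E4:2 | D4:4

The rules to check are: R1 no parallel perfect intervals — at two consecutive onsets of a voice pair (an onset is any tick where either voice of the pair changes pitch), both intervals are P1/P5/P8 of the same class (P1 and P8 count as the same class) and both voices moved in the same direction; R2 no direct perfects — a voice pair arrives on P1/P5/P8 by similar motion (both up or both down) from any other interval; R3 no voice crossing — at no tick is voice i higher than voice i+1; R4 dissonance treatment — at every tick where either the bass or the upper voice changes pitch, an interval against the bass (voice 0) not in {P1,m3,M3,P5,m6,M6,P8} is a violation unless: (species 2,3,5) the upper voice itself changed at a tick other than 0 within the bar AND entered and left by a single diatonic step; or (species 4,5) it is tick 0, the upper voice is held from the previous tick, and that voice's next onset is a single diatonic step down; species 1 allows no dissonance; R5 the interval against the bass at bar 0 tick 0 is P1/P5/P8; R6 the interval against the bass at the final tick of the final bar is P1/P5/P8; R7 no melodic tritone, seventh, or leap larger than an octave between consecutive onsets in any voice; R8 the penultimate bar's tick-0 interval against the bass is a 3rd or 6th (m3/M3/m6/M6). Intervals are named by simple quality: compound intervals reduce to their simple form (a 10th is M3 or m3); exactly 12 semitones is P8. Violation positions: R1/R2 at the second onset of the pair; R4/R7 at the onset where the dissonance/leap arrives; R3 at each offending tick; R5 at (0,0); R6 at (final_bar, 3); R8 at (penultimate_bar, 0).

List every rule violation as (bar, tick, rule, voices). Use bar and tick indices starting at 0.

bar 0: v0=D3 v1=D4 downbeat P8
bar 1: v0=E3 v1=G3 downbeat m3
bar 2: v0=F3 v1=D4 downbeat M6
bar 3: v0=E3 v1=G3 downbeat m3
bar 4: v0=F3 v1=A3 downbeat M3
bar 5: v0=E3 v1=G3 downbeat m3
bar 6: v0=C3 v1=E3 downbeat M3
bar 7: v0=E3 v1=C4 downbeat m6
bar 8: v0=F3 v1=D4 downbeat M6
bar 9: v0=E3 v1=G3 downbeat m3
bar 10: v0=D3 v1=D4 downbeat P8
  -> R7 @ bar 0 tick 3 v(1,): F3->B3 leap 6st
  -> R7 @ bar 9 tick 0 v(1,): F4->G3 leap 10st
  -> R1 @ bar 10 tick 0 v(0, 1): E3/E4 P8 -> D3/D4 P8 similar

(0, 3, R7, (1,))
(9, 0, R7, (1,))
(10, 0, R1, (0, 1))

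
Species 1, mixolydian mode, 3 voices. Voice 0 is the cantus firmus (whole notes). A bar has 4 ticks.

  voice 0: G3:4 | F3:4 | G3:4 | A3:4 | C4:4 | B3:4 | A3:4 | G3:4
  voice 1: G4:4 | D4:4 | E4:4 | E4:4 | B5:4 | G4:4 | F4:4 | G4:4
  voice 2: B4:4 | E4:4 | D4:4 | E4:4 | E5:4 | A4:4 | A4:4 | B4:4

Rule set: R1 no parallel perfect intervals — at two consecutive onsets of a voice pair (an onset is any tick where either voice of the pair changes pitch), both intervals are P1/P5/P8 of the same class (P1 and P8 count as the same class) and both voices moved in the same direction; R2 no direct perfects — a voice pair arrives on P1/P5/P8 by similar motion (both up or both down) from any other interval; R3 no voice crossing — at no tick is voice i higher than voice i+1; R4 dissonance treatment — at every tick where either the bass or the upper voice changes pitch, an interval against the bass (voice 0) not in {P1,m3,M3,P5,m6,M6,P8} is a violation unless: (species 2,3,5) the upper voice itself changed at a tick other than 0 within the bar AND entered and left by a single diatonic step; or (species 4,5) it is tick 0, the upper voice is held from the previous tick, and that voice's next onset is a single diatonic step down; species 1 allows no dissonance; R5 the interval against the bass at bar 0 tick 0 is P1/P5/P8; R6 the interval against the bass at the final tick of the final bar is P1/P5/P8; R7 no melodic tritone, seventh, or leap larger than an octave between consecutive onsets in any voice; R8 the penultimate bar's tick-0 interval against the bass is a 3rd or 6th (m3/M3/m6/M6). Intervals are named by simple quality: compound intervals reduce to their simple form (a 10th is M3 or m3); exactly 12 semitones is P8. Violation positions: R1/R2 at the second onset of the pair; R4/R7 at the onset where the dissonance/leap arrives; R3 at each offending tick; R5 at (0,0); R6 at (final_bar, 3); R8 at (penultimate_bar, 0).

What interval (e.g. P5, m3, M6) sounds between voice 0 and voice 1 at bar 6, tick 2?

voice 0=A3 voice 1=F4 -> m6

m6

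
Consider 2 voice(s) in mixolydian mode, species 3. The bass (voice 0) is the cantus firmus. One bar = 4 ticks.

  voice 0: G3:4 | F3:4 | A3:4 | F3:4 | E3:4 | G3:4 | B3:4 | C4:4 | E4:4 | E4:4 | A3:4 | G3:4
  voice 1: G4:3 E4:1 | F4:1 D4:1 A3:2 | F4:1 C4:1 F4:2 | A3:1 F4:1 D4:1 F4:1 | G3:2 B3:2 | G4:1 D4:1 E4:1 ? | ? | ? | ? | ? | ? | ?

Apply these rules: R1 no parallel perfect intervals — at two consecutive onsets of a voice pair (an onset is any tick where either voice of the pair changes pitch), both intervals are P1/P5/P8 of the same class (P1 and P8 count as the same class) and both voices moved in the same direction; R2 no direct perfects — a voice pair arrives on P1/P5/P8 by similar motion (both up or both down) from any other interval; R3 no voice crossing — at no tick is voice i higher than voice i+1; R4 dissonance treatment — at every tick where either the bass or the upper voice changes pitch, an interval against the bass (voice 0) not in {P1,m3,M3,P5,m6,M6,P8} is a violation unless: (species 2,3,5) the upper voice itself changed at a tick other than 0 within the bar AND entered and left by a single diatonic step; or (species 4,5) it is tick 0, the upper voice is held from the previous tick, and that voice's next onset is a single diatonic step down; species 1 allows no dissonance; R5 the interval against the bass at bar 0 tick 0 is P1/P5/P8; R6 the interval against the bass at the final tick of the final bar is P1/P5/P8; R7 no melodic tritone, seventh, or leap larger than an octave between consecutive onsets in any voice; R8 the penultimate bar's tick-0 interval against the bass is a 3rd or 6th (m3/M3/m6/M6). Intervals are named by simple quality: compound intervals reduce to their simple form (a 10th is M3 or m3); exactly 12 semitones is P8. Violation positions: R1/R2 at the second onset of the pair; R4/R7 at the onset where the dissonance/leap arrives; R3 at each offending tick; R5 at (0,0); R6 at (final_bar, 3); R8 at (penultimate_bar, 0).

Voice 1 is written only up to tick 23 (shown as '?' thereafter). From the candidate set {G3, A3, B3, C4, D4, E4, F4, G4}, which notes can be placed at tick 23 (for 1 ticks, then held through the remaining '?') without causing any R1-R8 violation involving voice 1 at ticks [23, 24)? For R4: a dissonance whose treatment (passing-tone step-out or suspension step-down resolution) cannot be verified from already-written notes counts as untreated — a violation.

{B3, D4, E4, G3, G4}

G3: legal
A3: violates R4
B3: legal
C4: violates R4
D4: legal
E4: legal
F4: violates R4
G4: legal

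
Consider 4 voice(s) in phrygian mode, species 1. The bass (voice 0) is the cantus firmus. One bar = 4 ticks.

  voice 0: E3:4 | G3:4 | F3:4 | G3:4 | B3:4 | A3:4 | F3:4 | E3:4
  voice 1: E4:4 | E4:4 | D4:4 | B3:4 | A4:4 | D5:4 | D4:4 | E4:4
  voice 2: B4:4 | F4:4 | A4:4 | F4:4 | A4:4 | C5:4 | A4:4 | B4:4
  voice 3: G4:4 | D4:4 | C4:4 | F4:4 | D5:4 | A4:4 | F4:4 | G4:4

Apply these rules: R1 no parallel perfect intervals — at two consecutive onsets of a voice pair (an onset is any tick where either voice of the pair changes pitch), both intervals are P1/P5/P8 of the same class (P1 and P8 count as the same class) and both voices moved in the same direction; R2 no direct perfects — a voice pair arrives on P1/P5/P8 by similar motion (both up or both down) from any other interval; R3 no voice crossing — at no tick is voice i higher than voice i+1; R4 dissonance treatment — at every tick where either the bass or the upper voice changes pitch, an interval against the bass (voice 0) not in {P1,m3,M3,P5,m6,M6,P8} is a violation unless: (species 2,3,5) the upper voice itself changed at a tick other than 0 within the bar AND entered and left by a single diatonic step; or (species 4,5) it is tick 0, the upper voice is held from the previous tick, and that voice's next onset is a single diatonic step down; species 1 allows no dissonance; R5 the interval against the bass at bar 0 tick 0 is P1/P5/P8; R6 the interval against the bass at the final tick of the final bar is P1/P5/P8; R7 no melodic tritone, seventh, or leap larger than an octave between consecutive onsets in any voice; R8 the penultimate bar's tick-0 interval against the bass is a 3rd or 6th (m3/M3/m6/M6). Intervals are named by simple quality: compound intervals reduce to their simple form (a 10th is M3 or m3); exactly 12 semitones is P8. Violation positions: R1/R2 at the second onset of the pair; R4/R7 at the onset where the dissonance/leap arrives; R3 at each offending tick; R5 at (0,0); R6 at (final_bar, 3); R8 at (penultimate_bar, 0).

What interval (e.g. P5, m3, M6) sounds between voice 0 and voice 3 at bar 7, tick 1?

m3

voice 0=E3 voice 3=G4 -> m3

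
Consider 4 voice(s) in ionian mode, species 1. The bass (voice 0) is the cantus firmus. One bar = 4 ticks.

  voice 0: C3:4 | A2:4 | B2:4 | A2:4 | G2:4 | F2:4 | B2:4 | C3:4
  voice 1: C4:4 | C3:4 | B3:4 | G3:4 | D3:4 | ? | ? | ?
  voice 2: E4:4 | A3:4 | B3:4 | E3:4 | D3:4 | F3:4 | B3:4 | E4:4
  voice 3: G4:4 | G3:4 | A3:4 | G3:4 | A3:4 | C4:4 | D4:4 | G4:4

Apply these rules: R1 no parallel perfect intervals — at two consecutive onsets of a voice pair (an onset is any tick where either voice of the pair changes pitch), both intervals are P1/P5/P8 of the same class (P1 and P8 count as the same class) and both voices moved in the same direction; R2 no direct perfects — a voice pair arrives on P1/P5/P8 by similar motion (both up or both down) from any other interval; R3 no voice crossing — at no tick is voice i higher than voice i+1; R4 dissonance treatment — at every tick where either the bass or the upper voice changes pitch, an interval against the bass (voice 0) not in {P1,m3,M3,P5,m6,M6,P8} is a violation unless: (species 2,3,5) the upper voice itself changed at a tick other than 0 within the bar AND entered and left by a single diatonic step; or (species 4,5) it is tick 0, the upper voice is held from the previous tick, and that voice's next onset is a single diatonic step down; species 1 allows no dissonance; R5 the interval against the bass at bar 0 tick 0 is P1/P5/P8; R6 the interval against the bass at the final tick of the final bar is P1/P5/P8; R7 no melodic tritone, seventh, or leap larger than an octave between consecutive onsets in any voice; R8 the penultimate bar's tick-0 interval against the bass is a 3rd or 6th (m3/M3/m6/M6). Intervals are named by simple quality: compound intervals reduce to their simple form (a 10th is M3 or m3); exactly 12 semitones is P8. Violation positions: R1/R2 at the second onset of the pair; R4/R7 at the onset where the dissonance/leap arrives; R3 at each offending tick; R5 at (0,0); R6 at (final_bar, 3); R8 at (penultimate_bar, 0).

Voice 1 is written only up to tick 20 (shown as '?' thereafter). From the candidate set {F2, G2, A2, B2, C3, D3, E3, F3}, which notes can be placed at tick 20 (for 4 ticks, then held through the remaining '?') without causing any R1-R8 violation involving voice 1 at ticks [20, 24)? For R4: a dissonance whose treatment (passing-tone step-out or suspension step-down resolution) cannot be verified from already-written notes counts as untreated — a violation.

{A2, D3}

F2: violates R2
G2: violates R4
A2: legal
B2: violates R4
C3: violates R1
D3: legal
E3: violates R4
F3: violates R1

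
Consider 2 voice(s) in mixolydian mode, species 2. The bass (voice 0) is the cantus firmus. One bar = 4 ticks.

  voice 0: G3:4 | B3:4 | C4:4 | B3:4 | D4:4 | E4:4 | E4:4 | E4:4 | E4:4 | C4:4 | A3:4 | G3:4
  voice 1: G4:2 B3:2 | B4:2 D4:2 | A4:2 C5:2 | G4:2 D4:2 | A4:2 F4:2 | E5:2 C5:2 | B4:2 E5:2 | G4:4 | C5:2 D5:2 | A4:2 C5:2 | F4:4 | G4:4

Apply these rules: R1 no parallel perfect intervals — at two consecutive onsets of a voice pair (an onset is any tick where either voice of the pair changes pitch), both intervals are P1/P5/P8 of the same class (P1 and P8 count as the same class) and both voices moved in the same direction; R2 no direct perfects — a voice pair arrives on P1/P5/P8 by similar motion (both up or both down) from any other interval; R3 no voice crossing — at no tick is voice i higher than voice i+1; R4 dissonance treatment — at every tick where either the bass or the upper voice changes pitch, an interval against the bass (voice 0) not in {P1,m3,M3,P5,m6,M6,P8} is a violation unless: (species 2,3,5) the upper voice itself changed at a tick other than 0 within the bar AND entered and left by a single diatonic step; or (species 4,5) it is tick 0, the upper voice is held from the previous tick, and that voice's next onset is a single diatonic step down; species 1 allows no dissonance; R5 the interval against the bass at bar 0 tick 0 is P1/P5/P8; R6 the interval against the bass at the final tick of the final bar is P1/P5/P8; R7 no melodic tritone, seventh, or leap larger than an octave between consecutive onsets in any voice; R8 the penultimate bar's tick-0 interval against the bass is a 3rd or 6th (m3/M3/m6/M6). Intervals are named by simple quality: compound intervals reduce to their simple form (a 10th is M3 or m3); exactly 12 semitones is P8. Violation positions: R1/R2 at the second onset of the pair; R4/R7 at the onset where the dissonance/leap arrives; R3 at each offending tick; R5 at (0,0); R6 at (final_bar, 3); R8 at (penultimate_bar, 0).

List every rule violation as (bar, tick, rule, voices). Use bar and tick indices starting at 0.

(1, 0, R2, (0, 1))
(4, 0, R2, (0, 1))
(5, 0, R2, (0, 1))
(5, 0, R7, (1,))
(8, 2, R4, (0, 1))

bar 0: v0=G3 v1=G4 downbeat P8
bar 1: v0=B3 v1=B4 downbeat P8
bar 2: v0=C4 v1=A4 downbeat M6
bar 3: v0=B3 v1=G4 downbeat m6
bar 4: v0=D4 v1=A4 downbeat P5
bar 5: v0=E4 v1=E5 downbeat P8
bar 6: v0=E4 v1=B4 downbeat P5
bar 7: v0=E4 v1=G4 downbeat m3
bar 8: v0=E4 v1=C5 downbeat m6
bar 9: v0=C4 v1=A4 downbeat M6
bar 10: v0=A3 v1=F4 downbeat m6
bar 11: v0=G3 v1=G4 downbeat P8
  -> R2 @ bar 1 tick 0 v(0, 1): G3/B3 M3 -> B3/B4 P8 similar
  -> R2 @ bar 4 tick 0 v(0, 1): B3/D4 m3 -> D4/A4 P5 similar
  -> R2 @ bar 5 tick 0 v(0, 1): D4/F4 m3 -> E4/E5 P8 similar
  -> R7 @ bar 5 tick 0 v(1,): F4->E5 leap 11st
  -> R4 @ bar 8 tick 2 v(0, 1): E4/D5 m7 untreated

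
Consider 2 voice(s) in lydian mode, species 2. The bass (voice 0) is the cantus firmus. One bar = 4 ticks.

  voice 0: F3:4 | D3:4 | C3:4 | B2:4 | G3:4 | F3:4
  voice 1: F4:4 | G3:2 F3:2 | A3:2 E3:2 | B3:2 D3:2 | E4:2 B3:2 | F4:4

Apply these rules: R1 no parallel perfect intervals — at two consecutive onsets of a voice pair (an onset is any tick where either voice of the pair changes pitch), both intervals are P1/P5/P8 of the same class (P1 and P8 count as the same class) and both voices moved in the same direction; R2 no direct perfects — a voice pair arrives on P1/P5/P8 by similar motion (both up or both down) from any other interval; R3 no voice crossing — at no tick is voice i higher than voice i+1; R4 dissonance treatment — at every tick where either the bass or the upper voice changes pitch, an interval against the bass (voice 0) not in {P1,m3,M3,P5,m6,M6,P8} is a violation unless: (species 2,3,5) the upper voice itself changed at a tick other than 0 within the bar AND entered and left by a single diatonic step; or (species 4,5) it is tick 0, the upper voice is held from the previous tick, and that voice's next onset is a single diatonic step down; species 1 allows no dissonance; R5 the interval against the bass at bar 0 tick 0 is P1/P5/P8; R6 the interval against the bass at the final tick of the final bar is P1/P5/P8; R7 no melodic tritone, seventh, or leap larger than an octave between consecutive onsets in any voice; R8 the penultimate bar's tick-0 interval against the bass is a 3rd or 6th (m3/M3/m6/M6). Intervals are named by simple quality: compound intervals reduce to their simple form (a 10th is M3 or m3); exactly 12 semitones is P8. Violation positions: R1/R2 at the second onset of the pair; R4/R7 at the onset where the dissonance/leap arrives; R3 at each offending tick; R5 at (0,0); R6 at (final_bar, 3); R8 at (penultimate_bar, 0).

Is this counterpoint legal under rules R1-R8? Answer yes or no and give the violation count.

bar 0: v0=F3 v1=F4 (P8)
bar 1: v0=D3 v1=G3 (P4)
bar 2: v0=C3 v1=A3 (M6)
bar 3: v0=B2 v1=B3 (P8)
bar 4: v0=G3 v1=E4 (M6)
bar 5: v0=F3 v1=F4 (P8)
  R4 @ bar1.0: D3/G3 P4 untreated
  R7 @ bar1.0: F4->G3 leap 10st
  R7 @ bar4.0: D3->E4 leap 14st
  R7 @ bar5.0: B3->F4 leap 6st

No (4 violations)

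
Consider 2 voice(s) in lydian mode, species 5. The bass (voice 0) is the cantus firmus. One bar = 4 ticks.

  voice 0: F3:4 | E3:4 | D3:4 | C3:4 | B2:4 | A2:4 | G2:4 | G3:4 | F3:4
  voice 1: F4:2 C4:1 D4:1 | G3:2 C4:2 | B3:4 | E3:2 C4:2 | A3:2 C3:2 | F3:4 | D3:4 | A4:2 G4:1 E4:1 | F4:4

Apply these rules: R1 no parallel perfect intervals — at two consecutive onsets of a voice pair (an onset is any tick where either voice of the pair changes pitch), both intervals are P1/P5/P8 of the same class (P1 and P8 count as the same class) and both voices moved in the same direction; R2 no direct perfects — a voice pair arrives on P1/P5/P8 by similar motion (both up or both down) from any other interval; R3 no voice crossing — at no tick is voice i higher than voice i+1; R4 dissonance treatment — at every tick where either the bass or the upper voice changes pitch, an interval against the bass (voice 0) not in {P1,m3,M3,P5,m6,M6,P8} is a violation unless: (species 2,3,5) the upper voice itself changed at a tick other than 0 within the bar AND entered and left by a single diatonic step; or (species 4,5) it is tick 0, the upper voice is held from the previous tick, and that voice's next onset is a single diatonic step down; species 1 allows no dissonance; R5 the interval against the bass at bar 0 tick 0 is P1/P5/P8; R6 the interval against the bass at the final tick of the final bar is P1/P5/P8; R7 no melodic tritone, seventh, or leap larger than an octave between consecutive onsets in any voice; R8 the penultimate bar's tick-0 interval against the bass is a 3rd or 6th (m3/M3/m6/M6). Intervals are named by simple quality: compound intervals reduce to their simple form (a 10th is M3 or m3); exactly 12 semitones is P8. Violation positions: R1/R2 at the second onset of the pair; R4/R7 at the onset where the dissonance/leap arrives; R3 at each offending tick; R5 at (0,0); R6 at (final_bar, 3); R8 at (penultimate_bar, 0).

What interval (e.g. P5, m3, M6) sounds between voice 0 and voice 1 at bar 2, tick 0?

voice 0=D3 voice 1=B3 -> M6

M6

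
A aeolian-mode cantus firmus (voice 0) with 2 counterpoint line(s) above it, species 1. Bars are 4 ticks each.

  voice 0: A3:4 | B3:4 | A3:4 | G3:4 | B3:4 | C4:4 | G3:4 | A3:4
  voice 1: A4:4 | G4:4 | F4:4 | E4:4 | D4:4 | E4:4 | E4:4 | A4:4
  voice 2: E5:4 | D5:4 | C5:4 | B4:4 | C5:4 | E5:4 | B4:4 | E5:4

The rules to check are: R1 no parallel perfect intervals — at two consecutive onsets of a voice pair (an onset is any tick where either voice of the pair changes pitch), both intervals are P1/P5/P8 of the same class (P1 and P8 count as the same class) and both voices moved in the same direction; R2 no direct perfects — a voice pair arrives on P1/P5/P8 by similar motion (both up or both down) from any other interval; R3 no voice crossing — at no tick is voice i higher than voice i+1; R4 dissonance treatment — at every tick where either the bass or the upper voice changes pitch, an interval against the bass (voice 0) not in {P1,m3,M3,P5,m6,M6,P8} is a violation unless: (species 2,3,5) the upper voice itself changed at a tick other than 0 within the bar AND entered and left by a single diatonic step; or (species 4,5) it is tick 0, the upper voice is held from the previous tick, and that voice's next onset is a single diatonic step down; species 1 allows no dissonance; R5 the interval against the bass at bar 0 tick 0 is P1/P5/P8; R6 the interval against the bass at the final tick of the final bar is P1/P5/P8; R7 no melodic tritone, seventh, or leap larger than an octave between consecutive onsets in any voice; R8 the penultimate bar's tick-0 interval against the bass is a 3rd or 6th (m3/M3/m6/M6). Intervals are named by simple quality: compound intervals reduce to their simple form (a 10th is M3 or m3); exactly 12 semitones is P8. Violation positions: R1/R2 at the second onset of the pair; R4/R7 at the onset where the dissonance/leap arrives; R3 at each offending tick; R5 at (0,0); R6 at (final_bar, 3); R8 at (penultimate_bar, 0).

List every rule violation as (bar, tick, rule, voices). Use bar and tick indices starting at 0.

bar 0: v0=A3 v1=A4 v2=E5 downbeat P5
bar 1: v0=B3 v1=G4 v2=D5 downbeat m3
bar 2: v0=A3 v1=F4 v2=C5 downbeat m3
bar 3: v0=G3 v1=E4 v2=B4 downbeat M3
bar 4: v0=B3 v1=D4 v2=C5 downbeat m2
bar 5: v0=C4 v1=E4 v2=E5 downbeat M3
bar 6: v0=G3 v1=E4 v2=B4 downbeat M3
bar 7: v0=A3 v1=A4 v2=E5 downbeat P5
  -> R1 @ bar 1 tick 0 v(1, 2): A4/E5 P5 -> G4/D5 P5 similar
  -> R1 @ bar 2 tick 0 v(1, 2): G4/D5 P5 -> F4/C5 P5 similar
  -> R1 @ bar 3 tick 0 v(1, 2): F4/C5 P5 -> E4/B4 P5 similar
  -> R4 @ bar 4 tick 0 v(0, 2): B3/C5 m2 untreated
  -> R2 @ bar 5 tick 0 v(1, 2): D4/C5 m7 -> E4/E5 P8 similar
  -> R1 @ bar 7 tick 0 v(1, 2): E4/B4 P5 -> A4/E5 P5 similar
  -> R2 @ bar 7 tick 0 v(0, 1): G3/E4 M6 -> A3/A4 P8 similar
  -> R2 @ bar 7 tick 0 v(0, 2): G3/B4 M3 -> A3/E5 P5 similar

(1, 0, R1, (1, 2))
(2, 0, R1, (1, 2))
(3, 0, R1, (1, 2))
(4, 0, R4, (0, 2))
(5, 0, R2, (1, 2))
(7, 0, R1, (1, 2))
(7, 0, R2, (0, 1))
(7, 0, R2, (0, 2))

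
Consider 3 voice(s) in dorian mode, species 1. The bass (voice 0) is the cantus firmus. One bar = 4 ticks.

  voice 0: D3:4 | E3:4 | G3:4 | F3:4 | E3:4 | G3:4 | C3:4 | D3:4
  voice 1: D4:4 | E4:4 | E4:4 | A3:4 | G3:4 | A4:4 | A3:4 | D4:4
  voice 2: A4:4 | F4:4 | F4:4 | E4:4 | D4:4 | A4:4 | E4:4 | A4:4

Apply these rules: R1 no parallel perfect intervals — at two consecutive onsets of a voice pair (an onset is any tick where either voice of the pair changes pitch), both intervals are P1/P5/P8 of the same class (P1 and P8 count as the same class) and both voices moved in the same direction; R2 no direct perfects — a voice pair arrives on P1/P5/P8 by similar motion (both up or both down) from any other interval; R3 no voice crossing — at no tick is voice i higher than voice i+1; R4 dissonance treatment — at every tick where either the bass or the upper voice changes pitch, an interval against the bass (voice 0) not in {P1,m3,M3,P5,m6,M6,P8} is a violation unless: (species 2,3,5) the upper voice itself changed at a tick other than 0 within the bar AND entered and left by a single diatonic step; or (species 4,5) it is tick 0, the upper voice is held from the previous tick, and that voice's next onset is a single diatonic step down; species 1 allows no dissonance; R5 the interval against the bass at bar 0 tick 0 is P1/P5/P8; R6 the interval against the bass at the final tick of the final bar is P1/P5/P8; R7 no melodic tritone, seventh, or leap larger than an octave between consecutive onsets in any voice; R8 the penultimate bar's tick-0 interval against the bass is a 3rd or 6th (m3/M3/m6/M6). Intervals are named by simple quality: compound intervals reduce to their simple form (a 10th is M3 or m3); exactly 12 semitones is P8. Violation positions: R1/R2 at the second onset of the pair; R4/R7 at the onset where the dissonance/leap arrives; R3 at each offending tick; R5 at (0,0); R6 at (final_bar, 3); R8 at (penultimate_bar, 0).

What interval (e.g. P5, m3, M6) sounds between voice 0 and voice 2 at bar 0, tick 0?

P5

voice 0=D3 voice 2=A4 -> P5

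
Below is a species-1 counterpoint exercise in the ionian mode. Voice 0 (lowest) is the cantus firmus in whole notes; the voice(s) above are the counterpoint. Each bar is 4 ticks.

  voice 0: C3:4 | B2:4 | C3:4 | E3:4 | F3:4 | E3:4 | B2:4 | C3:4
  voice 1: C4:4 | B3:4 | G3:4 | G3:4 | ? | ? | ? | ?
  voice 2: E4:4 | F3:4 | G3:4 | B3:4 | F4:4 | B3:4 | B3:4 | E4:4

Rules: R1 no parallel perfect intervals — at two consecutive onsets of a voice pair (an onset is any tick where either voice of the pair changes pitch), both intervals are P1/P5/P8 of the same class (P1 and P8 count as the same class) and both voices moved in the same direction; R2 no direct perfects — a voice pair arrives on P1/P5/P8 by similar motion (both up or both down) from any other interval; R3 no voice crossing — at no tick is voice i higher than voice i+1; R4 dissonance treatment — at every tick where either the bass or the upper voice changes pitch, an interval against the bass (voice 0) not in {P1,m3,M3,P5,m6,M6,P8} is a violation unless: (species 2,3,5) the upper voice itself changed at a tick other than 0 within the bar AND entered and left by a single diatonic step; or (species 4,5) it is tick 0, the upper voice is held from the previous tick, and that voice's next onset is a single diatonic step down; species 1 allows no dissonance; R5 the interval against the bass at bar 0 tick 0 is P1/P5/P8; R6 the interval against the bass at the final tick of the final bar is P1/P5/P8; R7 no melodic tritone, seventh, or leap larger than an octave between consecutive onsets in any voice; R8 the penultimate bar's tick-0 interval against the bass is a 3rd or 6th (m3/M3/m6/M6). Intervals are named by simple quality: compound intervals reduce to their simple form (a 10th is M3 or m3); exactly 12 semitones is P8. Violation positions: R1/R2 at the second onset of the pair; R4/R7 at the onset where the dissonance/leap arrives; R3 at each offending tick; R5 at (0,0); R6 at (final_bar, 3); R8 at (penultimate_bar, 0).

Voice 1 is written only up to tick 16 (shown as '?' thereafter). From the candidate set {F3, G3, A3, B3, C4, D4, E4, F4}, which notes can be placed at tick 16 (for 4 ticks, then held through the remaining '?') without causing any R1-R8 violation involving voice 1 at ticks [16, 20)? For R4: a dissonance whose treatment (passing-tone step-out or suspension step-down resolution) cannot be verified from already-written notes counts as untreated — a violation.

{A3, D4, F3}

F3: legal
G3: violates R4
A3: legal
B3: violates R4
C4: violates R2
D4: legal
E4: violates R4
F4: violates R2,R7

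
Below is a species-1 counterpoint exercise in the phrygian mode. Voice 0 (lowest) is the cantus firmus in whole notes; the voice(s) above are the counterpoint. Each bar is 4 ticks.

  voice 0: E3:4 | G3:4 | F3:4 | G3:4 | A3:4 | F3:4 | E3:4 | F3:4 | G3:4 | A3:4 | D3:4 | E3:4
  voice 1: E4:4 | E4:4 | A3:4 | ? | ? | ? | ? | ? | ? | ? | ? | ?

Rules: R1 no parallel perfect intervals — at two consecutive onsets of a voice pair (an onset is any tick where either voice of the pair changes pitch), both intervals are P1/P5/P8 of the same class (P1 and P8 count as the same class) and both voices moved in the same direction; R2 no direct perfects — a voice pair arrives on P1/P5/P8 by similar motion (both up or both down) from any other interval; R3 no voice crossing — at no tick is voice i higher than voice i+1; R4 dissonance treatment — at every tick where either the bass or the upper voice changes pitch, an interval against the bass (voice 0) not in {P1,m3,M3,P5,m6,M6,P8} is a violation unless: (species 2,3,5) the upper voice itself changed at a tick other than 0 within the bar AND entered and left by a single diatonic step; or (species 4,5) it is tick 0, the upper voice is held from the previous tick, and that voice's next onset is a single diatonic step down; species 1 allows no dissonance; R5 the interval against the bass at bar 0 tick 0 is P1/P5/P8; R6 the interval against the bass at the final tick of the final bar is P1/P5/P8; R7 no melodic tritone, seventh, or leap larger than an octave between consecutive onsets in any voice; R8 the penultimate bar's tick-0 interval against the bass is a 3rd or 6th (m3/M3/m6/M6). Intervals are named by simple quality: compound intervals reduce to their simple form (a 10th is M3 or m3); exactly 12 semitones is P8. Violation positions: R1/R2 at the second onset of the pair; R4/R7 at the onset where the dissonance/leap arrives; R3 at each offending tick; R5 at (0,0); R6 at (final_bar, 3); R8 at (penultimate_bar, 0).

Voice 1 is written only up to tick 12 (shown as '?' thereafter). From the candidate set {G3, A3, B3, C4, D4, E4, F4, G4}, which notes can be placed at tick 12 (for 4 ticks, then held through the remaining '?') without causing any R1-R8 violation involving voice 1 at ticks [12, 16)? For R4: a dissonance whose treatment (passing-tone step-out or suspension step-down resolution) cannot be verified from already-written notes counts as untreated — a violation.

G3: legal
A3: violates R4
B3: legal
C4: violates R4
D4: violates R2
E4: legal
F4: violates R4
G4: violates R2,R7

{B3, E4, G3}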